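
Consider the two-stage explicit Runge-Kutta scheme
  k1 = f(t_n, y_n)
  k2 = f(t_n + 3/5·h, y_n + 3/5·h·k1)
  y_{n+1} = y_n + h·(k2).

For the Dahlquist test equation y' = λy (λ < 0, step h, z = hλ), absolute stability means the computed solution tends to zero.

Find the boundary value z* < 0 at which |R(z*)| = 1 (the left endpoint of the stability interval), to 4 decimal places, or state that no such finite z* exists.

Set f=λy, z=hλ:
  k1=λy_n ⇒ h·k1=z·y_n;  k2=λ(1+3/5z)y_n ⇒ h·k2=z(1+3/5z)y_n
  y_{n+1}/y_n = 1 + z(1+3/5z) = 1 + z + 3/5z²
  R(z) = 1 + z + 3/5z².

Boundary: |R(x)|=1, x<0.
x=-1.77: |R|=1.1097
R=1: x+3/5x²=0 ⇒ x=−5/3=-1.6667; min R=1−1/(4·3/5)=0.5833>−1
Confirm numerically:
  x=-1.378: |R|=0.76133 <1
  x=-1.208: |R|=0.66756 <1
  x=-0.773: |R|=0.58552 <1
  x=-2.006: |R|=1.40842 >1
  x=-1.824: |R|=1.17219 >1
  x=-1.737: |R|=1.07330 >1
Stable set (-1.6667, 0).

left endpoint -1.6667.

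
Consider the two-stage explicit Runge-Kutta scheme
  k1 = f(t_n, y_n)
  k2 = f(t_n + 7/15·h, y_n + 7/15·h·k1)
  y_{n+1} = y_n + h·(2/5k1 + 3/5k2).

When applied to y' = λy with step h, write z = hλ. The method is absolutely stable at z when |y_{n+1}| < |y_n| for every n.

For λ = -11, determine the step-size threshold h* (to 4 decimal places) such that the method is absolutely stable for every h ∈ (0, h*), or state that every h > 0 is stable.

With y'=λy (z=hλ):
  k1=λy_n ⇒ h·k1=z·y_n;  k2=λ(1+7/15z)y_n ⇒ h·k2=z(1+7/15z)y_n
  y_{n+1}/y_n = 1 + 2/5z + 3/5z(1+7/15z) = 1 + z + 7/25z²
  R(z) = 1 + z + 7/25z².

Need |R(x)|<1, x<0.
x=-1.48: |R|=0.1333
R=1: x+7/25x²=0 ⇒ x=−25/7=-3.5714; min R=1−1/(4·7/25)=0.1071>−1
Confirm numerically:
  x=-3.518: |R|=0.94737 <1
  x=-3.252: |R|=0.70914 <1
  x=-2.518: |R|=0.25729 <1
  x=-3.808: |R|=1.25224 >1
  x=-3.693: |R|=1.12571 >1
  x=-3.683: |R|=1.11506 >1
Stable set (-3.5714, 0).

(-3.5714,0); λ=-11 ⇒ h* = (25/7)/11 = 0.3247.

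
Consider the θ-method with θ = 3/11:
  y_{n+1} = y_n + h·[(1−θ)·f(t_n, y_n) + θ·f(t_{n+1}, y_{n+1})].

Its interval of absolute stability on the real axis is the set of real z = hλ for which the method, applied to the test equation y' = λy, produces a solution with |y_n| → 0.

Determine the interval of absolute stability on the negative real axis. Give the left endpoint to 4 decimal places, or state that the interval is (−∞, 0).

Set f=λy, z=hλ:
  y_{n+1} = y_n + z·[8/11·y_n + 3/11·y_{n+1}] ⇒ (1 − 3/11z)y_{n+1} = (1 + 8/11z)y_n
  so R(z) = (1 + 8/11z)/(1 − 3/11z).

Boundary: |R(x)|=1, x<0.
x=-1.14: |R|=0.1304
R=−1: 1+8/11x = −1+3/11x ⇒ -5/11x=2 ⇒ x=2/(-5/11)=-4.4000
Confirm numerically:
  x=-3.767: |R|=0.85808 <1
  x=-3.416: |R|=0.76845 <1
  x=-2.162: |R|=0.36006 <1
  x=-1.885: |R|=0.24497 <1
  x=-4.751: |R|=1.06950 >1
  x=-4.596: |R|=1.03954 >1
  x=-4.536: |R|=1.02763 >1
So |R|<1 on (-4.4000, 0).

z∈(-4.4000,0).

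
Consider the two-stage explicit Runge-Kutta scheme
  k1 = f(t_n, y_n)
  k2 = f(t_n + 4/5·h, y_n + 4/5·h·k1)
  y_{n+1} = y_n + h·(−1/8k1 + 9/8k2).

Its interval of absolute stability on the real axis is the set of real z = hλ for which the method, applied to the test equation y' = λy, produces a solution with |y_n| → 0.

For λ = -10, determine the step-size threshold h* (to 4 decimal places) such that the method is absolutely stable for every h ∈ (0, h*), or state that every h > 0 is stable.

On y'=λy, z=hλ:
  k1=λy_n ⇒ h·k1=z·y_n;  k2=λ(1+4/5z)y_n ⇒ h·k2=z(1+4/5z)y_n
  y_{n+1}/y_n = 1 − 1/8z + 9/8z(1+4/5z) = 1 + z + 9/10z²
  ⇒ R(z) = 1 + z + 9/10z².

Find x<0 with |R(x)|<1.
x=-0.48: |R|=0.7274
R=1: x+9/10x²=0 ⇒ x=−10/9=-1.1111; min R=1−1/(4·9/10)=0.7222>−1
Confirm numerically:
  x=-0.988: |R|=0.89053 <1
  x=-0.937: |R|=0.85317 <1
  x=-0.687: |R|=0.73777 <1
  x=-0.497: |R|=0.72531 <1
  x=-1.617: |R|=1.73622 >1
  x=-1.322: |R|=1.25092 >1
Stable set (-1.1111, 0).

(-1.1111,0); λ=-10 ⇒ h* = (10/9)/10 = 0.1111.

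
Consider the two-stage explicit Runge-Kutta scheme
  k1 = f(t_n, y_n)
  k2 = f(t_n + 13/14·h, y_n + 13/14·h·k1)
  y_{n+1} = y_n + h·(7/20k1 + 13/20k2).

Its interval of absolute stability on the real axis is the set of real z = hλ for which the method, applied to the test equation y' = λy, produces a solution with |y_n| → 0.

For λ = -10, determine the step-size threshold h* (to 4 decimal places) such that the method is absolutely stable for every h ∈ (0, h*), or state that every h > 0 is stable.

(-1.6568,0); λ=-10 ⇒ h* = (280/169)/10 = 0.1657.

With y'=λy (z=hλ):
  k1=λy_n ⇒ h·k1=z·y_n;  k2=λ(1+13/14z)y_n ⇒ h·k2=z(1+13/14z)y_n
  y_{n+1}/y_n = 1 + 7/20z + 13/20z(1+13/14z) = 1 + z + 169/280z²
  so R(z) = 1 + z + 169/280z².

Find x<0 with |R(x)|<1.
x=-0.47: |R|=0.6633
R=1: x+169/280x²=0 ⇒ x=−280/169=-1.6568; min R=1−1/(4·169/280)=0.5858>−1
Confirm numerically:
  x=-1.237: |R|=0.68657 <1
  x=-1.213: |R|=0.67508 <1
  x=-1.114: |R|=0.63503 <1
  x=-1.971: |R|=1.37378 >1
  x=-1.907: |R|=1.28798 >1
  x=-1.846: |R|=1.21080 >1
Stable set (-1.6568, 0).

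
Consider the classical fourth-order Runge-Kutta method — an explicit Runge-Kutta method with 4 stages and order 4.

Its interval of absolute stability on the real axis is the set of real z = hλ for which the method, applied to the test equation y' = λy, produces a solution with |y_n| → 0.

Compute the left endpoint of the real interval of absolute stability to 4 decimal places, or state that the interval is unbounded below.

On y'=λy, z=hλ:
  order 4, 4-stage ⇒ R(z)=1+z+z^2/2+z^3/6+z^4/24
  (e.g. R(-1.8)=0.28540, |R|=0.28540)

Boundary: |R(x)|=1, x<0.
x=-1.8: |R|=0.2854
|R(-2.82)|=1.0536 |R(-1.11)|=0.3414 |R(-0.85)|=0.4306
Bisect:
  x_lo=-3.2430 |R|=1.9398  x_hi=-0.1216 |R|=0.8855
  mid=-1.68230 |R|=0.27298 →hi
  mid=-2.46265 |R|=0.61299 →hi
  mid=-2.85283 |R|=1.10669 →lo
  mid=-2.65774 |R|=0.82412 →hi
  mid=-2.75529 |R|=0.95570 →hi
  mid=-2.80406 |R|=1.02866 →lo
  mid=-2.77967 |R|=0.99156 →hi
  mid=-2.79187 |R|=1.00996 →lo
  ...
  [-2.78539,-2.78520] ⇒ x*=-2.7853
So |R|<1 on (-2.7853, 0).

z* = -2.7853.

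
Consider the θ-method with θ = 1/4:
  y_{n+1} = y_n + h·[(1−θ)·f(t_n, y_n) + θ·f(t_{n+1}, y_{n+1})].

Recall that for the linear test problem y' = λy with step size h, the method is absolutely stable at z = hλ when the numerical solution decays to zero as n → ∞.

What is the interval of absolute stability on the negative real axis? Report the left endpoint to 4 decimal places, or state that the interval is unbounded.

Set f=λy, z=hλ:
  y_{n+1} = y_n + z·[3/4·y_n + 1/4·y_{n+1}] ⇒ (1 − 1/4z)y_{n+1} = (1 + 3/4z)y_n
  so R(z) = (1 + 3/4z)/(1 − 1/4z).

Boundary: |R(x)|=1, x<0.
x=-1.69: |R|=0.1880
R=−1: 1+3/4x = −1+1/4x ⇒ -1/2x=2 ⇒ x=2/(-1/2)=-4.0000
Confirm numerically:
  x=-3.155: |R|=0.76380 <1
  x=-2.527: |R|=0.54864 <1
  x=-2.319: |R|=0.46795 <1
  x=-4.376: |R|=1.08978 >1
  x=-4.355: |R|=1.08498 >1
  x=-4.101: |R|=1.02494 >1
Interval (-4.0000, 0).

z∈(-4.0000,0).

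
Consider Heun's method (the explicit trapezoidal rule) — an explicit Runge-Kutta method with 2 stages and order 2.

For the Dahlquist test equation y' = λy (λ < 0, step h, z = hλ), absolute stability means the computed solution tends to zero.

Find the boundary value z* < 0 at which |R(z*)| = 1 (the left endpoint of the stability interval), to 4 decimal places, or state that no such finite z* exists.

left endpoint -2.0000.

Test eqn y'=λy, z=hλ:
  order 2, 2-stage ⇒ R(z)=1+z+z^2/2
  (e.g. R(-1.7)=0.74500, |R|=0.74500)

Find x<0 with |R(x)|<1.
x=-1.7: |R|=0.7450
|R(-2.21)|=1.2320 |R(-1.39)|=0.5760 |R(-0.93)|=0.5025
Bisect:
  x_lo=-2.8487 |R|=2.2089  x_hi=-0.3445 |R|=0.7149
  mid=-1.59659 |R|=0.67796 →hi
  mid=-2.22265 |R|=1.24743 →lo
  mid=-1.90962 |R|=0.91370 →hi
  mid=-2.06613 |R|=1.06832 →lo
  mid=-1.98788 |R|=0.98795 →hi
  mid=-2.02700 |R|=1.02737 →lo
  mid=-2.00744 |R|=1.00747 →lo
  mid=-1.99766 |R|=0.99766 →hi
  mid=-2.00255 |R|=1.00255 →lo
  mid=-2.00010 |R|=1.00010 →lo
  ...
  [-2.00010,-1.99995] ⇒ x*=-2.0000
So |R|<1 on (-2.0000, 0).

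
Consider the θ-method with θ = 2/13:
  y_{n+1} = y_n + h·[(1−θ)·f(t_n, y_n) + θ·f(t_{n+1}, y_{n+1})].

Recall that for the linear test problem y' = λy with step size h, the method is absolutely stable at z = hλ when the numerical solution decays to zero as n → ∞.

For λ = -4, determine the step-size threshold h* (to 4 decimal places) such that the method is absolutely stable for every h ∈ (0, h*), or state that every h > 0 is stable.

Test eqn y'=λy, z=hλ:
  y_{n+1} = y_n + z·[11/13·y_n + 2/13·y_{n+1}] ⇒ (1 − 2/13z)y_{n+1} = (1 + 11/13z)y_n
  so R(z) = (1 + 11/13z)/(1 − 2/13z).

Boundary: |R(x)|=1, x<0.
x=-0.75: |R|=0.3276
R=−1: 1+11/13x = −1+2/13x ⇒ -9/13x=2 ⇒ x=2/(-9/13)=-2.8889
Confirm numerically:
  x=-2.796: |R|=0.95503 <1
  x=-2.452: |R|=0.78038 <1
  x=-2.378: |R|=0.74105 <1
  x=-3.457: |R|=1.25675 >1
  x=-3.327: |R|=1.20062 >1
So |R|<1 on (-2.8889, 0).

(-2.8889,0); λ=-4 ⇒ h* = (26/9)/4 = 0.7222.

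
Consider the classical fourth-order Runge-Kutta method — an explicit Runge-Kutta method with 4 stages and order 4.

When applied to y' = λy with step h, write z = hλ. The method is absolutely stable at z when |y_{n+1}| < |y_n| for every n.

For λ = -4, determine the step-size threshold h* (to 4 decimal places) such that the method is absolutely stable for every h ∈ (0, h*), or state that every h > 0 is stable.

On y'=λy, z=hλ:
  order 4, 4-stage ⇒ R(z)=1+z+z^2/2+z^3/6+z^4/24
  (e.g. R(-0.83)=0.43893, |R|=0.43893)

Need |R(x)|<1, x<0.
x=-0.83: |R|=0.4389
|R(-2.68)|=0.8525 |R(-2.54)|=0.6889 |R(-1.69)|=0.2735
Bisect:
  x_lo=-3.1463 |R|=1.6954  x_hi=-0.1912 |R|=0.8259
  mid=-1.66877 |R|=0.27222 →hi
  mid=-2.40753 |R|=0.56465 →hi
  mid=-2.77691 |R|=0.98744 →hi
  mid=-2.96160 |R|=1.30003 →lo
  mid=-2.86926 |R|=1.13415 →lo
  mid=-2.82308 |R|=1.05849 →lo
  mid=-2.80000 |R|=1.02240 →lo
  mid=-2.78846 |R|=1.00478 →lo
  mid=-2.78268 |R|=0.99607 →hi
  ...
  [-2.78539,-2.78521] ⇒ x*=-2.7853
So |R|<1 on (-2.7853, 0).

(-2.7853,0); λ=-4 ⇒ h* = 0.6963.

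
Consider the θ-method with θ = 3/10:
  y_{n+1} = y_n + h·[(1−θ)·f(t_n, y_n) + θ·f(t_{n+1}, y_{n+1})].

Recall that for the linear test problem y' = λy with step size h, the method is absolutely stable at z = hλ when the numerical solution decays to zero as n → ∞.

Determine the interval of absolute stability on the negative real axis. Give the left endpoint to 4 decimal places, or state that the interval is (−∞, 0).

(-5.0000, 0).

With y'=λy (z=hλ):
  y_{n+1} = y_n + z·[7/10·y_n + 3/10·y_{n+1}] ⇒ (1 − 3/10z)y_{n+1} = (1 + 7/10z)y_n
  Hence R(z) = (1 + 7/10z)/(1 − 3/10z).

Need |R(x)|<1, x<0.
x=-0.66: |R|=0.4491
R=−1: 1+7/10x = −1+3/10x ⇒ -2/5x=2 ⇒ x=2/(-2/5)=-5.0000
Confirm numerically:
  x=-4.475: |R|=0.91035 <1
  x=-4.122: |R|=0.84298 <1
  x=-4.053: |R|=0.82905 <1
  x=-5.596: |R|=1.08900 >1
  x=-5.458: |R|=1.06946 >1
  x=-5.059: |R|=1.00937 >1
Stable set (-5.0000, 0).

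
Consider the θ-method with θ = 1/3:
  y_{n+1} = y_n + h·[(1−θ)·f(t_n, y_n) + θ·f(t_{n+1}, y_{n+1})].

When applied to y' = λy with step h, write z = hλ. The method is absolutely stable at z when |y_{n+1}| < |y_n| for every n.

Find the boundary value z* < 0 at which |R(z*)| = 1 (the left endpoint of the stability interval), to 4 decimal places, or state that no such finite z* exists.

Test eqn y'=λy, z=hλ:
  y_{n+1} = y_n + z·[2/3·y_n + 1/3·y_{n+1}] ⇒ (1 − 1/3z)y_{n+1} = (1 + 2/3z)y_n
  R(z) = (1 + 2/3z)/(1 − 1/3z).

Solve |R(x)|<1 on ℝ⁻.
x=-0.67: |R|=0.4523
R=−1: 1+2/3x = −1+1/3x ⇒ -1/3x=2 ⇒ x=2/(-1/3)=-6.0000
Confirm numerically:
  x=-5.738: |R|=0.97002 <1
  x=-2.556: |R|=0.38013 <1
  x=-2.454: |R|=0.34983 <1
  x=-6.494: |R|=1.05203 >1
  x=-6.041: |R|=1.00453 >1
Stable set (-6.0000, 0).

left endpoint -6.0000.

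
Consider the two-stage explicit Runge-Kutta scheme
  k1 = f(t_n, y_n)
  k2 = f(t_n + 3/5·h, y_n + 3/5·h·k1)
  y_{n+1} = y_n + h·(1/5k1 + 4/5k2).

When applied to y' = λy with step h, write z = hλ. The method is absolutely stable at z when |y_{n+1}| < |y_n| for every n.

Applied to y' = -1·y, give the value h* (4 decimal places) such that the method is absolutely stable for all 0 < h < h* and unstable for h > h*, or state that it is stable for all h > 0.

Test eqn y'=λy, z=hλ:
  k1=λy_n ⇒ h·k1=z·y_n;  k2=λ(1+3/5z)y_n ⇒ h·k2=z(1+3/5z)y_n
  y_{n+1}/y_n = 1 + 1/5z + 4/5z(1+3/5z) = 1 + z + 12/25z²
  so R(z) = 1 + z + 12/25z².

Boundary: |R(x)|=1, x<0.
x=-0.49: |R|=0.6252
R=1: x+12/25x²=0 ⇒ x=−25/12=-2.0833; min R=1−1/(4·12/25)=0.4792>−1
Confirm numerically:
  x=-2.051: |R|=0.96817 <1
  x=-1.754: |R|=0.72273 <1
  x=-1.147: |R|=0.48449 <1
  x=-2.508: |R|=1.51123 >1
  x=-2.475: |R|=1.46530 >1
  x=-2.179: |R|=1.10006 >1
Stable set (-2.0833, 0).

(-2.0833,0); λ=-1 ⇒ h* = (25/12)/1 = 2.0833.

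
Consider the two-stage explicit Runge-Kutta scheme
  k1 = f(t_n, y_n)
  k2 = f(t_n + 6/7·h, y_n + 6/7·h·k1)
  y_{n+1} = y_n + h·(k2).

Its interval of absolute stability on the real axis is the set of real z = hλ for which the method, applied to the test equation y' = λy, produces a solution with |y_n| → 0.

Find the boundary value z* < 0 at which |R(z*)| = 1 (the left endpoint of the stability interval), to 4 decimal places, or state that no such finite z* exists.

With y'=λy (z=hλ):
  k1=λy_n ⇒ h·k1=z·y_n;  k2=λ(1+6/7z)y_n ⇒ h·k2=z(1+6/7z)y_n
  y_{n+1}/y_n = 1 + z(1+6/7z) = 1 + z + 6/7z²
  Hence R(z) = 1 + z + 6/7z².

Solve |R(x)|<1 on ℝ⁻.
x=-1.7: |R|=1.7771
R=1: x+6/7x²=0 ⇒ x=−7/6=-1.1667; min R=1−1/(4·6/7)=0.7083>−1
Confirm numerically:
  x=-1.104: |R|=0.94070 <1
  x=-0.711: |R|=0.72230 <1
  x=-0.706: |R|=0.72123 <1
  x=-0.577: |R|=0.70837 <1
  x=-1.335: |R|=1.19262 >1
  x=-1.240: |R|=1.07794 >1
  x=-1.217: |R|=1.05250 >1
Stable set (-1.1667, 0).

z* = -1.1667.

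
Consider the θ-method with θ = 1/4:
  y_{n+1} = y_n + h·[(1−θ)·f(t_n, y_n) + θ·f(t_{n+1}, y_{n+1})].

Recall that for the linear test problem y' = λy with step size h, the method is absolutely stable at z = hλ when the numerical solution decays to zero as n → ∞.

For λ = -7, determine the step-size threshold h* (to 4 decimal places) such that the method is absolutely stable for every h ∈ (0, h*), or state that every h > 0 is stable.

(-4.0000,0); λ=-7 ⇒ h* = (4)/7 = 0.5714.

With y'=λy (z=hλ):
  y_{n+1} = y_n + z·[3/4·y_n + 1/4·y_{n+1}] ⇒ (1 − 1/4z)y_{n+1} = (1 + 3/4z)y_n
  R(z) = (1 + 3/4z)/(1 − 1/4z).

Solve |R(x)|<1 on ℝ⁻.
x=-0.98: |R|=0.2129
R=−1: 1+3/4x = −1+1/4x ⇒ -1/2x=2 ⇒ x=2/(-1/2)=-4.0000
Confirm numerically:
  x=-3.931: |R|=0.98260 <1
  x=-2.830: |R|=0.65739 <1
  x=-2.737: |R|=0.62506 <1
  x=-1.661: |R|=0.17364 <1
  x=-4.437: |R|=1.10359 >1
  x=-4.280: |R|=1.06763 >1
  x=-4.039: |R|=1.00970 >1
Stable set (-4.0000, 0).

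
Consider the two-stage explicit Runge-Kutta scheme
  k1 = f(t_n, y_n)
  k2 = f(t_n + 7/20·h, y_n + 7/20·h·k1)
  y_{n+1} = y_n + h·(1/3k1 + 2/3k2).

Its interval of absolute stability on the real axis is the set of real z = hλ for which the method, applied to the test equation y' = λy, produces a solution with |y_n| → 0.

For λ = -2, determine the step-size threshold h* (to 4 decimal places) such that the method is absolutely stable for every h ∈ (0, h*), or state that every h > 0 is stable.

Set f=λy, z=hλ:
  k1=λy_n ⇒ h·k1=z·y_n;  k2=λ(1+7/20z)y_n ⇒ h·k2=z(1+7/20z)y_n
  y_{n+1}/y_n = 1 + 1/3z + 2/3z(1+7/20z) = 1 + z + 7/30z²
  ⇒ R(z) = 1 + z + 7/30z².

Boundary: |R(x)|=1, x<0.
x=-0.48: |R|=0.5738
R=1: x+7/30x²=0 ⇒ x=−30/7=-4.2857; min R=1−1/(4·7/30)=-0.0714>−1
Confirm numerically:
  x=-2.468: |R|=0.04676 <1
  x=-2.214: |R|=0.07025 <1
  x=-1.981: |R|=0.06532 <1
  x=-1.889: |R|=0.05639 <1
  x=-4.629: |R|=1.37078 >1
  x=-4.615: |R|=1.35459 >1
  x=-4.412: |R|=1.13001 >1
So |R|<1 on (-4.2857, 0).

(-4.2857,0); λ=-2 ⇒ h* = (30/7)/2 = 2.1429.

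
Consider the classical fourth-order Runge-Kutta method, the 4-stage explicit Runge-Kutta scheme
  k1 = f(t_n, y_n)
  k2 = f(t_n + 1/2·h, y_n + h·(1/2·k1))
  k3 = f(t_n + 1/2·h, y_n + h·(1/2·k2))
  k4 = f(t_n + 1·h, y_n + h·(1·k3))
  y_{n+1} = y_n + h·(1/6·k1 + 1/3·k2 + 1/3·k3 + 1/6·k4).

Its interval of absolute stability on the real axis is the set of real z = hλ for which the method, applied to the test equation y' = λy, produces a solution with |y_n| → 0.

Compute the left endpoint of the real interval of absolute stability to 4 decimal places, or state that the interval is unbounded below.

On y'=λy, z=hλ:
  order 4, 4-stage ⇒ R(z)=1+z+z^2/2+z^3/6+z^4/24
  (e.g. R(-1.35)=0.28958, |R|=0.28958)

Solve |R(x)|<1 on ℝ⁻.
x=-1.35: |R|=0.2896
|R(-2.76)|=0.9625 |R(-2.08)|=0.3633 |R(-1.29)|=0.2997
Bisect:
  x_lo=-3.6322 |R|=3.2297  x_hi=-0.0629 |R|=0.9391
  mid=-1.84751 |R|=0.29356 →hi
  mid=-2.73984 |R|=0.93360 →hi
  mid=-3.18600 |R|=1.79244 →lo
  mid=-2.96292 |R|=1.30254 →lo
  mid=-2.85138 |R|=1.10429 →lo
  mid=-2.79561 |R|=1.01566 →lo
  mid=-2.76772 |R|=0.97383 →hi
  mid=-2.78166 |R|=0.99454 →hi
  mid=-2.78863 |R|=1.00505 →lo
  mid=-2.78515 |R|=0.99978 →hi
  ...
  [-2.78537,-2.78515] ⇒ x*=-2.7853
So |R|<1 on (-2.7853, 0).

left endpoint -2.7853.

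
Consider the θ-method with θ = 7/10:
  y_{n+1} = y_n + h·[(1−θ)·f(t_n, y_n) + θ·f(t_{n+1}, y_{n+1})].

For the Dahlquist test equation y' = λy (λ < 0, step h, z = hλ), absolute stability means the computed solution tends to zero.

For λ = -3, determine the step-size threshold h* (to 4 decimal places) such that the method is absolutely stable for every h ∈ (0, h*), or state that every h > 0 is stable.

Set f=λy, z=hλ:
  y_{n+1} = y_n + z·[3/10·y_n + 7/10·y_{n+1}] ⇒ (1 − 7/10z)y_{n+1} = (1 + 3/10z)y_n
  R(z) = (1 + 3/10z)/(1 − 7/10z).

Need |R(x)|<1, x<0.
x=-0.46: |R|=0.6520
x=-2: |R|=0.1667
x=-10: |R|=0.2500
x=-100: |R|=0.4085
θ=7/10≥1/2 ⇒ |1+3/10x|<|1−7/10x| ∀x<0 ⇒ interval (−∞,0).

interval (−∞, 0). Any h>0 works for λ=-3.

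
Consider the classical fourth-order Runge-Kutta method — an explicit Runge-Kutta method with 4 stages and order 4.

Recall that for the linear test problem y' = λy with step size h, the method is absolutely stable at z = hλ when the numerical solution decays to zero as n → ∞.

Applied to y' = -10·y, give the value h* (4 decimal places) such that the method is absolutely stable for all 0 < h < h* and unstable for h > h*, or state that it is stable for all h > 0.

(-2.7853,0); λ=-10 ⇒ h* = 0.2785.

Test eqn y'=λy, z=hλ:
  order 4, 4-stage ⇒ R(z)=1+z+z^2/2+z^3/6+z^4/24
  (e.g. R(-1.33)=0.29272, |R|=0.29272)

Find x<0 with |R(x)|<1.
x=-1.33: |R|=0.2927
|R(-3.04)|=1.4570 |R(-2.62)|=0.7781 |R(-1.14)|=0.3332
Bisect:
  x_lo=-3.5868 |R|=3.0512  x_hi=-0.1046 |R|=0.9007
  mid=-1.84568 |R|=0.29321 →hi
  mid=-2.71623 |R|=0.90077 →hi
  mid=-3.15150 |R|=1.70788 →lo
  mid=-2.93387 |R|=1.24810 →lo
  mid=-2.82505 |R|=1.06161 →lo
  mid=-2.77064 |R|=0.97813 →hi
  mid=-2.79784 |R|=1.01909 →lo
  ...
  [-2.78530,-2.78509] ⇒ x*=-2.7853
Interval (-2.7853, 0).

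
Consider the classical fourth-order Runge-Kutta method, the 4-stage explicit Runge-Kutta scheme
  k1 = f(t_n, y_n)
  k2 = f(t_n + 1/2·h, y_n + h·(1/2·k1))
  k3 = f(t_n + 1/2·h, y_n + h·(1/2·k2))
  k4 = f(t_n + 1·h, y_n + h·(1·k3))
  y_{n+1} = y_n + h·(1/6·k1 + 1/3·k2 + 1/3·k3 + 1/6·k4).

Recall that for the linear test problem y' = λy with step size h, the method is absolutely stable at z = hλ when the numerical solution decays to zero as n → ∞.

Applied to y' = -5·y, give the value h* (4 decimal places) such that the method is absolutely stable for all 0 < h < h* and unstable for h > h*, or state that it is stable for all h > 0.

(-2.7853,0); λ=-5 ⇒ h* = 0.5571.

On y'=λy, z=hλ:
  order 4, 4-stage ⇒ R(z)=1+z+z^2/2+z^3/6+z^4/24
  (e.g. R(-0.85)=0.43065, |R|=0.43065)

Solve |R(x)|<1 on ℝ⁻.
x=-0.85: |R|=0.4306
|R(-2.01)|=0.3367 |R(-1.15)|=0.3306 |R(-0.51)|=0.6008
Bisect:
  x_lo=-3.6259 |R|=3.2047  x_hi=-0.2071 |R|=0.8130
  mid=-1.91649 |R|=0.30889 →hi
  mid=-2.77121 |R|=0.97897 →hi
  mid=-3.19857 |R|=1.82409 →lo
  mid=-2.98489 |R|=1.34506 →lo
  mid=-2.87805 |R|=1.14909 →lo
  mid=-2.82463 |R|=1.06094 →lo
  mid=-2.79792 |R|=1.01920 →lo
  mid=-2.78456 |R|=0.99890 →hi
  mid=-2.79124 |R|=1.00900 →lo
  mid=-2.78790 |R|=1.00394 →lo
  ...
  [-2.78540,-2.78519] ⇒ x*=-2.7853
Stable set (-2.7853, 0).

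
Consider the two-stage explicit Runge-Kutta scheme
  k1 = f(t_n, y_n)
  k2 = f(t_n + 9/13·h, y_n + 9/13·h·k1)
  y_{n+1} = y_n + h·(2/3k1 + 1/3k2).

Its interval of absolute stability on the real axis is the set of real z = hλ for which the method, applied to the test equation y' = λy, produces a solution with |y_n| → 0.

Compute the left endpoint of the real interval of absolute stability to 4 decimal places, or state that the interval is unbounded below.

z* = -4.3333.

Set f=λy, z=hλ:
  k1=λy_n ⇒ h·k1=z·y_n;  k2=λ(1+9/13z)y_n ⇒ h·k2=z(1+9/13z)y_n
  y_{n+1}/y_n = 1 + 2/3z + 1/3z(1+9/13z) = 1 + z + 3/13z²
  ⇒ R(z) = 1 + z + 3/13z².

Solve |R(x)|<1 on ℝ⁻.
x=-1.44: |R|=0.0385
R=1: x+3/13x²=0 ⇒ x=−13/3=-4.3333; min R=1−1/(4·3/13)=-0.0833>−1
Confirm numerically:
  x=-4.218: |R|=0.88774 <1
  x=-3.289: |R|=0.20735 <1
  x=-2.302: |R|=0.07911 <1
  x=-4.657: |R|=1.34784 >1
  x=-4.487: |R|=1.15912 >1
So |R|<1 on (-4.3333, 0).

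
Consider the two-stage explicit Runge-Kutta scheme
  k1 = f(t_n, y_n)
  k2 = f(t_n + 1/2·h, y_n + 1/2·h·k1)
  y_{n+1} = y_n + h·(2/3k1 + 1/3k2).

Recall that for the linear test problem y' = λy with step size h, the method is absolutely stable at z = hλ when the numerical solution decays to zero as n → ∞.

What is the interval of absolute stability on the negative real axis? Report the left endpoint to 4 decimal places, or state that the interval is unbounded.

z∈(-6.0000,0).

Test eqn y'=λy, z=hλ:
  k1=λy_n ⇒ h·k1=z·y_n;  k2=λ(1+1/2z)y_n ⇒ h·k2=z(1+1/2z)y_n
  y_{n+1}/y_n = 1 + 2/3z + 1/3z(1+1/2z) = 1 + z + 1/6z²
  so R(z) = 1 + z + 1/6z².

Need |R(x)|<1, x<0.
x=-0.59: |R|=0.4680
R=1: x+1/6x²=0 ⇒ x=−6=-6.0000; min R=1−1/(4·1/6)=-0.5000>−1
Confirm numerically:
  x=-4.662: |R|=0.03963 <1
  x=-4.032: |R|=0.32250 <1
  x=-3.325: |R|=0.48240 <1
  x=-6.502: |R|=1.54400 >1
  x=-6.294: |R|=1.30841 >1
  x=-6.291: |R|=1.30511 >1
So |R|<1 on (-6.0000, 0).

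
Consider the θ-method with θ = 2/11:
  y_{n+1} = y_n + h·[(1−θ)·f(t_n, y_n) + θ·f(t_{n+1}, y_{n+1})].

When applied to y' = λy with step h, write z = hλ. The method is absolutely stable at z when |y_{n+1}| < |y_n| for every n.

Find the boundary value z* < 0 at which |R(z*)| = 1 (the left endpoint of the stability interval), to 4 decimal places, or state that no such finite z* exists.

left endpoint -3.1429.

With y'=λy (z=hλ):
  y_{n+1} = y_n + z·[9/11·y_n + 2/11·y_{n+1}] ⇒ (1 − 2/11z)y_{n+1} = (1 + 9/11z)y_n
  Hence R(z) = (1 + 9/11z)/(1 − 2/11z).

Need |R(x)|<1, x<0.
x=-1.76: |R|=0.3333
R=−1: 1+9/11x = −1+2/11x ⇒ -7/11x=2 ⇒ x=2/(-7/11)=-3.1429
Confirm numerically:
  x=-2.113: |R|=0.52653 <1
  x=-1.995: |R|=0.46398 <1
  x=-1.936: |R|=0.43195 <1
  x=-3.582: |R|=1.16924 >1
  x=-3.269: |R|=1.05035 >1
  x=-3.204: |R|=1.02459 >1
Stable set (-3.1429, 0).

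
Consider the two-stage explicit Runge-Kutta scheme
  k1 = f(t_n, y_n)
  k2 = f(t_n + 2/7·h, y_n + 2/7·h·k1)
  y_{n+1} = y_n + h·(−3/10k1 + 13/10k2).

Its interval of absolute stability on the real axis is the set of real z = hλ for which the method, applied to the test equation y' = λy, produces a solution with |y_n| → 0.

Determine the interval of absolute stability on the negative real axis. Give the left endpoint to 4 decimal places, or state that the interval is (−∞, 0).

(-2.6923, 0).

Set f=λy, z=hλ:
  k1=λy_n ⇒ h·k1=z·y_n;  k2=λ(1+2/7z)y_n ⇒ h·k2=z(1+2/7z)y_n
  y_{n+1}/y_n = 1 − 3/10z + 13/10z(1+2/7z) = 1 + z + 13/35z²
  Hence R(z) = 1 + z + 13/35z².

Boundary: |R(x)|=1, x<0.
x=-1.74: |R|=0.3845
R=1: x+13/35x²=0 ⇒ x=−35/13=-2.6923; min R=1−1/(4·13/35)=0.3269>−1
Confirm numerically:
  x=-2.409: |R|=0.74650 <1
  x=-2.074: |R|=0.52369 <1
  x=-1.889: |R|=0.43638 <1
  x=-3.286: |R|=1.72461 >1
  x=-3.073: |R|=1.43452 >1
  x=-2.843: |R|=1.15913 >1
Stable set (-2.6923, 0).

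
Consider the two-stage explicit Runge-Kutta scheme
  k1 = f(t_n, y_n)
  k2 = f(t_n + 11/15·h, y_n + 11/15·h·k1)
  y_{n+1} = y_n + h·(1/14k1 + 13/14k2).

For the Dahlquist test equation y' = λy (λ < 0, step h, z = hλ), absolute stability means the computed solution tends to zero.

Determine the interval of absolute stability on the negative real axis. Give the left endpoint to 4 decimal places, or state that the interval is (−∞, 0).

Test eqn y'=λy, z=hλ:
  k1=λy_n ⇒ h·k1=z·y_n;  k2=λ(1+11/15z)y_n ⇒ h·k2=z(1+11/15z)y_n
  y_{n+1}/y_n = 1 + 1/14z + 13/14z(1+11/15z) = 1 + z + 143/210z²
  Hence R(z) = 1 + z + 143/210z².

Solve |R(x)|<1 on ℝ⁻.
x=-1.38: |R|=0.9168
R=1: x+143/210x²=0 ⇒ x=−210/143=-1.4685; min R=1−1/(4·143/210)=0.6329>−1
Confirm numerically:
  x=-1.419: |R|=0.95214 <1
  x=-1.207: |R|=0.78504 <1
  x=-0.815: |R|=0.63731 <1
  x=-0.648: |R|=0.63793 <1
  x=-2.056: |R|=1.82248 >1
  x=-1.849: |R|=1.47904 >1
  x=-1.663: |R|=1.22022 >1
So |R|<1 on (-1.4685, 0).

z∈(-1.4685,0).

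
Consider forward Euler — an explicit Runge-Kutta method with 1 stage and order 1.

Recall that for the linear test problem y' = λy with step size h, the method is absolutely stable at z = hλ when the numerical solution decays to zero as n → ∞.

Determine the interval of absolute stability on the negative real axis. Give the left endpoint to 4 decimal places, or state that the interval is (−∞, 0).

z∈(-2.0000,0).

On y'=λy, z=hλ:
  order 1, 1-stage ⇒ R(z)=1+z
  (e.g. R(-1.36)=-0.36000, |R|=0.36000)

Boundary: |R(x)|=1, x<0.
x=-1.36: |R|=0.3600
|R(-2.04)|=1.0400 |R(-1.67)|=0.6700 |R(-1.4)|=0.4000
Bisect:
  x_lo=-2.6131 |R|=1.6131  x_hi=-0.2135 |R|=0.7865
  mid=-1.41326 |R|=0.41326 →hi
  mid=-2.01316 |R|=1.01316 →lo
  mid=-1.71321 |R|=0.71321 →hi
  mid=-1.86319 |R|=0.86319 →hi
  mid=-1.93818 |R|=0.93818 →hi
  mid=-1.97567 |R|=0.97567 →hi
  mid=-1.99442 |R|=0.99442 →hi
  mid=-2.00379 |R|=1.00379 →lo
  ...
  [-2.00013,-1.99998] ⇒ x*=-2.0000
Stable set (-2.0000, 0).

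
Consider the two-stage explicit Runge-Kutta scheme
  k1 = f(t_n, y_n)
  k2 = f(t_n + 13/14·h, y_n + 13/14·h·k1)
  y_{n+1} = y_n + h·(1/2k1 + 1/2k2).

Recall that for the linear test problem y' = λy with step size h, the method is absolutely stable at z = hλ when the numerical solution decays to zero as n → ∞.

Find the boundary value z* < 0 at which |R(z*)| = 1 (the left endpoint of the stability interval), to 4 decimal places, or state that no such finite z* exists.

z* = -2.1538.

Test eqn y'=λy, z=hλ:
  k1=λy_n ⇒ h·k1=z·y_n;  k2=λ(1+13/14z)y_n ⇒ h·k2=z(1+13/14z)y_n
  y_{n+1}/y_n = 1 + 1/2z + 1/2z(1+13/14z) = 1 + z + 13/28z²
  Hence R(z) = 1 + z + 13/28z².

Solve |R(x)|<1 on ℝ⁻.
x=-1.47: |R|=0.5333
R=1: x+13/28x²=0 ⇒ x=−28/13=-2.1538; min R=1−1/(4·13/28)=0.4615>−1
Confirm numerically:
  x=-1.533: |R|=0.55811 <1
  x=-1.459: |R|=0.52932 <1
  x=-1.221: |R|=0.47118 <1
  x=-2.521: |R|=1.42974 >1
  x=-2.510: |R|=1.41505 >1
So |R|<1 on (-2.1538, 0).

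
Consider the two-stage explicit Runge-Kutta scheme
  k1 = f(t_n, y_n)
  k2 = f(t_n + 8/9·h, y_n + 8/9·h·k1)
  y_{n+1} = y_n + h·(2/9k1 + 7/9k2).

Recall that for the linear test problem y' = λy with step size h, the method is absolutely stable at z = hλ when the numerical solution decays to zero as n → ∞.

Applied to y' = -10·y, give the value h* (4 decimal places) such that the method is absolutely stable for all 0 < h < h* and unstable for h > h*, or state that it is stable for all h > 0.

(-1.4464,0); λ=-10 ⇒ h* = (81/56)/10 = 0.1446.

Set f=λy, z=hλ:
  k1=λy_n ⇒ h·k1=z·y_n;  k2=λ(1+8/9z)y_n ⇒ h·k2=z(1+8/9z)y_n
  y_{n+1}/y_n = 1 + 2/9z + 7/9z(1+8/9z) = 1 + z + 56/81z²
  so R(z) = 1 + z + 56/81z².

Find x<0 with |R(x)|<1.
x=-0.71: |R|=0.6385
R=1: x+56/81x²=0 ⇒ x=−81/56=-1.4464; min R=1−1/(4·56/81)=0.6384>−1
Confirm numerically:
  x=-1.029: |R|=0.70304 <1
  x=-0.863: |R|=0.65190 <1
  x=-0.634: |R|=0.64390 <1
  x=-2.007: |R|=1.77782 >1
  x=-1.695: |R|=1.29129 >1
  x=-1.470: |R|=1.02396 >1
Interval (-1.4464, 0).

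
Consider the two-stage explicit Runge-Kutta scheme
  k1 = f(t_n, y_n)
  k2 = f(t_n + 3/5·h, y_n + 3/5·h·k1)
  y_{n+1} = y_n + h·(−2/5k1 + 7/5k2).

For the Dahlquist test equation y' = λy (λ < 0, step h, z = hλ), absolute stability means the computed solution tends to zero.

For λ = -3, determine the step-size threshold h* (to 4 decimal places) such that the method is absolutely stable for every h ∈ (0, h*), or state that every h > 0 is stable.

(-1.1905,0); λ=-3 ⇒ h* = (25/21)/3 = 0.3968.

Set f=λy, z=hλ:
  k1=λy_n ⇒ h·k1=z·y_n;  k2=λ(1+3/5z)y_n ⇒ h·k2=z(1+3/5z)y_n
  y_{n+1}/y_n = 1 − 2/5z + 7/5z(1+3/5z) = 1 + z + 21/25z²
  R(z) = 1 + z + 21/25z².

Solve |R(x)|<1 on ℝ⁻.
x=-1.02: |R|=0.8539
R=1: x+21/25x²=0 ⇒ x=−25/21=-1.1905; min R=1−1/(4·21/25)=0.7024>−1
Confirm numerically:
  x=-1.138: |R|=0.94984 <1
  x=-1.097: |R|=0.91386 <1
  x=-1.092: |R|=0.90967 <1
  x=-0.648: |R|=0.70472 <1
  x=-1.666: |R|=1.66547 >1
  x=-1.224: |R|=1.03447 >1
Interval (-1.1905, 0).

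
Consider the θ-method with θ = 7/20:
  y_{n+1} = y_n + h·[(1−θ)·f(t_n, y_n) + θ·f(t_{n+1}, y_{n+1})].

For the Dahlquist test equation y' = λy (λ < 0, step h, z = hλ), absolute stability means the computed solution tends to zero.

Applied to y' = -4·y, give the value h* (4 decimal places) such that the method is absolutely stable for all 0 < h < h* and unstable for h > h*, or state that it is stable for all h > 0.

Test eqn y'=λy, z=hλ:
  y_{n+1} = y_n + z·[13/20·y_n + 7/20·y_{n+1}] ⇒ (1 − 7/20z)y_{n+1} = (1 + 13/20z)y_n
  ⇒ R(z) = (1 + 13/20z)/(1 − 7/20z).

Need |R(x)|<1, x<0.
x=-1.31: |R|=0.1018
R=−1: 1+13/20x = −1+7/20x ⇒ -3/10x=2 ⇒ x=2/(-3/10)=-6.6667
Confirm numerically:
  x=-5.110: |R|=0.83253 <1
  x=-4.030: |R|=0.67185 <1
  x=-3.373: |R|=0.54686 <1
  x=-7.216: |R|=1.04674 >1
  x=-7.163: |R|=1.04246 >1
So |R|<1 on (-6.6667, 0).

(-6.6667,0); λ=-4 ⇒ h* = (20/3)/4 = 1.6667.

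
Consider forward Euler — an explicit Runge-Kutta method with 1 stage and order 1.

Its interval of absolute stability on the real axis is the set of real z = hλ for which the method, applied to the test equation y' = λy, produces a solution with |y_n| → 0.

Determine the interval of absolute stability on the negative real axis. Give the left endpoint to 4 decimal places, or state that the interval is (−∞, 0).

z∈(-2.0000,0).

Test eqn y'=λy, z=hλ:
  order 1, 1-stage ⇒ R(z)=1+z
  (e.g. R(-1.29)=-0.29000, |R|=0.29000)

Need |R(x)|<1, x<0.
x=-1.29: |R|=0.2900
|R(-2.17)|=1.1700 |R(-1.49)|=0.4900 |R(-1.29)|=0.2900
Bisect:
  x_lo=-2.3745 |R|=1.3745  x_hi=-0.3540 |R|=0.6460
  mid=-1.36424 |R|=0.36424 →hi
  mid=-1.86938 |R|=0.86938 →hi
  mid=-2.12195 |R|=1.12195 →lo
  mid=-1.99566 |R|=0.99566 →hi
  mid=-2.05880 |R|=1.05880 →lo
  mid=-2.02723 |R|=1.02723 →lo
  mid=-2.01145 |R|=1.01145 →lo
  mid=-2.00355 |R|=1.00355 →lo
  mid=-1.99961 |R|=0.99961 →hi
  mid=-2.00158 |R|=1.00158 →lo
  ...
  [-2.00010,-1.99998] ⇒ x*=-2.0000
Stable set (-2.0000, 0).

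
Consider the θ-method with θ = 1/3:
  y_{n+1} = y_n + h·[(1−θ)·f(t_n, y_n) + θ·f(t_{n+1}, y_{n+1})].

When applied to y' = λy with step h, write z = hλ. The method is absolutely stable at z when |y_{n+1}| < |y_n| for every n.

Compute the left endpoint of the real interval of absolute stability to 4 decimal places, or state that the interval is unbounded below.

z* = -6.0000.

Test eqn y'=λy, z=hλ:
  y_{n+1} = y_n + z·[2/3·y_n + 1/3·y_{n+1}] ⇒ (1 − 1/3z)y_{n+1} = (1 + 2/3z)y_n
  so R(z) = (1 + 2/3z)/(1 − 1/3z).

Solve |R(x)|<1 on ℝ⁻.
x=-1.46: |R|=0.0179
R=−1: 1+2/3x = −1+1/3x ⇒ -1/3x=2 ⇒ x=2/(-1/3)=-6.0000
Confirm numerically:
  x=-5.829: |R|=0.98063 <1
  x=-5.425: |R|=0.93175 <1
  x=-5.250: |R|=0.90909 <1
  x=-4.207: |R|=0.75121 <1
  x=-6.594: |R|=1.06191 >1
  x=-6.208: |R|=1.02259 >1
  x=-6.065: |R|=1.00717 >1
Stable set (-6.0000, 0).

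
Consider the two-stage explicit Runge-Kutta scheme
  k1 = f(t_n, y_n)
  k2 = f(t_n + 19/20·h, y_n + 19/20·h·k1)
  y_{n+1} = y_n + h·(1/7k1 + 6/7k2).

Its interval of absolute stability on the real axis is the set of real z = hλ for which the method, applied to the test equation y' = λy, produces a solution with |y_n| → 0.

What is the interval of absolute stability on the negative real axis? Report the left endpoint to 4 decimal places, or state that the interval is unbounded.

(-1.2281, 0).

With y'=λy (z=hλ):
  k1=λy_n ⇒ h·k1=z·y_n;  k2=λ(1+19/20z)y_n ⇒ h·k2=z(1+19/20z)y_n
  y_{n+1}/y_n = 1 + 1/7z + 6/7z(1+19/20z) = 1 + z + 57/70z²
  so R(z) = 1 + z + 57/70z².

Need |R(x)|<1, x<0.
x=-0.76: |R|=0.7103
R=1: x+57/70x²=0 ⇒ x=−70/57=-1.2281; min R=1−1/(4·57/70)=0.6930>−1
Confirm numerically:
  x=-1.163: |R|=0.93838 <1
  x=-1.029: |R|=0.83320 <1
  x=-0.867: |R|=0.74509 <1
  x=-0.566: |R|=0.69486 <1
  x=-1.548: |R|=1.40328 >1
  x=-1.474: |R|=1.29518 >1
So |R|<1 on (-1.2281, 0).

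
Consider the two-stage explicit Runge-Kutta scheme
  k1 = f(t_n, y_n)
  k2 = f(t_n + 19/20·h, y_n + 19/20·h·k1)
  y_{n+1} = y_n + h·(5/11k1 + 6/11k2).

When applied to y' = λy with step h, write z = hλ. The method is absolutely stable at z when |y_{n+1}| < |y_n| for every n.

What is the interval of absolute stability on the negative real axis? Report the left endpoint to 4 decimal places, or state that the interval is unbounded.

(-1.9298, 0).

With y'=λy (z=hλ):
  k1=λy_n ⇒ h·k1=z·y_n;  k2=λ(1+19/20z)y_n ⇒ h·k2=z(1+19/20z)y_n
  y_{n+1}/y_n = 1 + 5/11z + 6/11z(1+19/20z) = 1 + z + 57/110z²
  so R(z) = 1 + z + 57/110z².

Need |R(x)|<1, x<0.
x=-1.1: |R|=0.5270
R=1: x+57/110x²=0 ⇒ x=−110/57=-1.9298; min R=1−1/(4·57/110)=0.5175>−1
Confirm numerically:
  x=-1.542: |R|=0.69011 <1
  x=-1.454: |R|=0.64150 <1
  x=-1.376: |R|=0.60511 <1
  x=-2.500: |R|=1.73864 >1
  x=-2.462: |R|=1.67893 >1
So |R|<1 on (-1.9298, 0).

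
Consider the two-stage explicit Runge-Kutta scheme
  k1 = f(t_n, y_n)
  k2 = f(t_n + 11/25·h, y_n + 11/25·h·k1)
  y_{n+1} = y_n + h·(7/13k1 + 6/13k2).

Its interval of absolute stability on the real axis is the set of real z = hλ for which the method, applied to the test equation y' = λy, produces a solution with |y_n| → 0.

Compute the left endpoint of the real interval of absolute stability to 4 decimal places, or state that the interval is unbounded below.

Test eqn y'=λy, z=hλ:
  k1=λy_n ⇒ h·k1=z·y_n;  k2=λ(1+11/25z)y_n ⇒ h·k2=z(1+11/25z)y_n
  y_{n+1}/y_n = 1 + 7/13z + 6/13z(1+11/25z) = 1 + z + 66/325z²
  Hence R(z) = 1 + z + 66/325z².

Find x<0 with |R(x)|<1.
x=-1.69: |R|=0.1100
R=1: x+66/325x²=0 ⇒ x=−325/66=-4.9242; min R=1−1/(4·66/325)=-0.2311>−1
Confirm numerically:
  x=-3.783: |R|=0.12325 <1
  x=-2.902: |R|=0.19177 <1
  x=-2.460: |R|=0.23106 <1
  x=-5.218: |R|=1.31128 >1
  x=-5.015: |R|=1.09243 >1
Interval (-4.9242, 0).

left endpoint -4.9242.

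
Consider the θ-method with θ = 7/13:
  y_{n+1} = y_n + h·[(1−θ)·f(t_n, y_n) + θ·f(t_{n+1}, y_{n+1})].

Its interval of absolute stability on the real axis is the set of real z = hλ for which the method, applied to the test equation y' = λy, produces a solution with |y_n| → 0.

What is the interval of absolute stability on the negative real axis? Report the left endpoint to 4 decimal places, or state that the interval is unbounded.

unbounded; (−∞, 0).

Test eqn y'=λy, z=hλ:
  y_{n+1} = y_n + z·[6/13·y_n + 7/13·y_{n+1}] ⇒ (1 − 7/13z)y_{n+1} = (1 + 6/13z)y_n
  R(z) = (1 + 6/13z)/(1 − 7/13z).

Need |R(x)|<1, x<0.
x=-1.24: |R|=0.2565
x=-2: |R|=0.0370
x=-10: |R|=0.5663
x=-100: |R|=0.8233
θ=7/13≥1/2 ⇒ |1+6/13x|<|1−7/13x| ∀x<0 ⇒ stable on all of ℝ⁻.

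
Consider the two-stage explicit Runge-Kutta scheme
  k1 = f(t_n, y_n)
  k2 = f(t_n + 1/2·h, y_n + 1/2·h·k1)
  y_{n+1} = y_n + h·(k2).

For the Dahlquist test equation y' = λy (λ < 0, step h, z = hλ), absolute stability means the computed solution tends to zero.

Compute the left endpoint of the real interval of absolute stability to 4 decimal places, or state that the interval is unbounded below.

Set f=λy, z=hλ:
  k1=λy_n ⇒ h·k1=z·y_n;  k2=λ(1+1/2z)y_n ⇒ h·k2=z(1+1/2z)y_n
  y_{n+1}/y_n = 1 + z(1+1/2z) = 1 + z + 1/2z²
  Hence R(z) = 1 + z + 1/2z².

Boundary: |R(x)|=1, x<0.
x=-1.47: |R|=0.6104
R=1: x+1/2x²=0 ⇒ x=−2=-2.0000; min R=1−1/(4·1/2)=0.5000>−1
Confirm numerically:
  x=-1.213: |R|=0.52268 <1
  x=-1.051: |R|=0.50130 <1
  x=-0.976: |R|=0.50029 <1
  x=-0.850: |R|=0.51125 <1
  x=-2.417: |R|=1.50394 >1
  x=-2.194: |R|=1.21282 >1
  x=-2.134: |R|=1.14298 >1
Interval (-2.0000, 0).

left endpoint -2.0000.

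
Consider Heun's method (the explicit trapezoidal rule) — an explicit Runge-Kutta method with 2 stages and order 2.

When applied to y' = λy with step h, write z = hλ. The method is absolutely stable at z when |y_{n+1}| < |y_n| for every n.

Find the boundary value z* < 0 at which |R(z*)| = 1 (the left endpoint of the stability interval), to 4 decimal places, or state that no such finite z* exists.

z* = -2.0000.

With y'=λy (z=hλ):
  order 2, 2-stage ⇒ R(z)=1+z+z^2/2
  (e.g. R(-1.66)=0.71780, |R|=0.71780)

Need |R(x)|<1, x<0.
x=-1.66: |R|=0.7178
|R(-2.39)|=1.4661 |R(-2)|=1.0000 |R(-1.6)|=0.6800
Bisect:
  x_lo=-2.5013 |R|=1.6270  x_hi=-0.3040 |R|=0.7422
  mid=-1.40267 |R|=0.58107 →hi
  mid=-1.95199 |R|=0.95314 →hi
  mid=-2.22665 |R|=1.25234 →lo
  mid=-2.08932 |R|=1.09331 →lo
  mid=-2.02066 |R|=1.02087 →lo
  mid=-1.98632 |R|=0.98642 →hi
  mid=-2.00349 |R|=1.00350 →lo
  ...
  [-2.00000,-1.99987] ⇒ x*=-2.0000
So |R|<1 on (-2.0000, 0).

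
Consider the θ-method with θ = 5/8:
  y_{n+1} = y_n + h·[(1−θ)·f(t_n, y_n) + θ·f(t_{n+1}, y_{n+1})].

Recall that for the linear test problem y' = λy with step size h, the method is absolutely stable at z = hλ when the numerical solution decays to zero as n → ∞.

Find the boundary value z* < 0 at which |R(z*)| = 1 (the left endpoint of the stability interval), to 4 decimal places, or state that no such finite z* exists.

unbounded; (−∞, 0).

Set f=λy, z=hλ:
  y_{n+1} = y_n + z·[3/8·y_n + 5/8·y_{n+1}] ⇒ (1 − 5/8z)y_{n+1} = (1 + 3/8z)y_n
  Hence R(z) = (1 + 3/8z)/(1 − 5/8z).

Solve |R(x)|<1 on ℝ⁻.
x=-0.98: |R|=0.3922
x=-2: |R|=0.1111
x=-10: |R|=0.3793
x=-100: |R|=0.5748
θ=5/8≥1/2 ⇒ |1+3/8x|<|1−5/8x| ∀x<0 ⇒ stable on all of ℝ⁻.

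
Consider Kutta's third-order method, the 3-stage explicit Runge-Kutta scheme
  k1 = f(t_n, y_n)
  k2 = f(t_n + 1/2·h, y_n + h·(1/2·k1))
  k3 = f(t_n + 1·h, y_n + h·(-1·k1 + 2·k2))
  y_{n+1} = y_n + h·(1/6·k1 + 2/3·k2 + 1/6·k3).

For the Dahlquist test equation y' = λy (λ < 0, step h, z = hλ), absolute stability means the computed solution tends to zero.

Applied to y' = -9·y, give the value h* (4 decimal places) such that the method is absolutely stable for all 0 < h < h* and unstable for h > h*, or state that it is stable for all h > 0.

(-2.5127,0); λ=-9 ⇒ h* = 0.2792.

With y'=λy (z=hλ):
  order 3, 3-stage ⇒ R(z)=1+z+z^2/2+z^3/6
  (e.g. R(-1.1)=0.28317, |R|=0.28317)

Need |R(x)|<1, x<0.
x=-1.1: |R|=0.2832
|R(-2.82)|=1.5814 |R(-1.98)|=0.3135 |R(-1.19)|=0.2372
Bisect:
  x_lo=-3.0576 |R|=2.1473  x_hi=-0.1152 |R|=0.8912
  mid=-1.58640 |R|=0.00652 →hi
  mid=-2.32200 |R|=0.71273 →hi
  mid=-2.68979 |R|=1.31573 →lo
  mid=-2.50589 |R|=0.98877 →hi
  mid=-2.59784 |R|=1.14550 →lo
  mid=-2.55187 |R|=1.06549 →lo
  mid=-2.52888 |R|=1.02673 →lo
  mid=-2.51739 |R|=1.00765 →lo
  mid=-2.51164 |R|=0.99818 →hi
  mid=-2.51451 |R|=1.00291 →lo
  ...
  [-2.51290,-2.51272] ⇒ x*=-2.5127
Interval (-2.5127, 0).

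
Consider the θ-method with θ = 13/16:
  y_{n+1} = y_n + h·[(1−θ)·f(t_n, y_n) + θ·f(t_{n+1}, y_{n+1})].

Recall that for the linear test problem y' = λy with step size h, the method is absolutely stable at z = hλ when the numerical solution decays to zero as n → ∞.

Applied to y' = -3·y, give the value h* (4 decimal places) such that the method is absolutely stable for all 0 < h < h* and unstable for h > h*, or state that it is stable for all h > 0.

Set f=λy, z=hλ:
  y_{n+1} = y_n + z·[3/16·y_n + 13/16·y_{n+1}] ⇒ (1 − 13/16z)y_{n+1} = (1 + 3/16z)y_n
  Hence R(z) = (1 + 3/16z)/(1 − 13/16z).

Need |R(x)|<1, x<0.
x=-1.32: |R|=0.3631
x=-2: |R|=0.2381
x=-10: |R|=0.0959
x=-100: |R|=0.2158
θ=13/16≥1/2 ⇒ |1+3/16x|<|1−13/16x| ∀x<0 ⇒ stable on all of ℝ⁻.

(−∞, 0) — no finite endpoint. Any h>0 works for λ=-3.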